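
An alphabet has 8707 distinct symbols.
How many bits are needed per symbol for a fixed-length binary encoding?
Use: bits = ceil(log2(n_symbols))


log2(8707) = 13.088
Bracket: 2^13 = 8192 < 8707 <= 2^14 = 16384
So ceil(log2(8707)) = 14

bits = ceil(log2(8707)) = ceil(13.088) = 14 bits


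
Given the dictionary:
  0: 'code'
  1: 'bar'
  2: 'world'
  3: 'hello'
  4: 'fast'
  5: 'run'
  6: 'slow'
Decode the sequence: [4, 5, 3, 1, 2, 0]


Look up each index in the dictionary:
  4 -> 'fast'
  5 -> 'run'
  3 -> 'hello'
  1 -> 'bar'
  2 -> 'world'
  0 -> 'code'

Decoded: "fast run hello bar world code"


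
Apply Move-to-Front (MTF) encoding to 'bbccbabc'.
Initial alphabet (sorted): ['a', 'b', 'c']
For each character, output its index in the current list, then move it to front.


MTF encoding:
'b': index 1 in ['a', 'b', 'c'] -> ['b', 'a', 'c']
'b': index 0 in ['b', 'a', 'c'] -> ['b', 'a', 'c']
'c': index 2 in ['b', 'a', 'c'] -> ['c', 'b', 'a']
'c': index 0 in ['c', 'b', 'a'] -> ['c', 'b', 'a']
'b': index 1 in ['c', 'b', 'a'] -> ['b', 'c', 'a']
'a': index 2 in ['b', 'c', 'a'] -> ['a', 'b', 'c']
'b': index 1 in ['a', 'b', 'c'] -> ['b', 'a', 'c']
'c': index 2 in ['b', 'a', 'c'] -> ['c', 'b', 'a']


Output: [1, 0, 2, 0, 1, 2, 1, 2]


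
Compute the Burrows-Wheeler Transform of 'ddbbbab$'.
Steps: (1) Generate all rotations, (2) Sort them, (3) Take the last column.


Rotations (sorted):
  0: $ddbbbab -> last char: b
  1: ab$ddbbb -> last char: b
  2: b$ddbbba -> last char: a
  3: bab$ddbb -> last char: b
  4: bbab$ddb -> last char: b
  5: bbbab$dd -> last char: d
  6: dbbbab$d -> last char: d
  7: ddbbbab$ -> last char: $


BWT = bbabbdd$


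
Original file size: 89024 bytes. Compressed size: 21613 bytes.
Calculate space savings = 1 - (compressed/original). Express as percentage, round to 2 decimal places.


ratio = compressed/original = 21613/89024 = 0.242777
savings = 1 - ratio = 1 - 0.242777 = 0.757223
as a percentage: 0.757223 * 100 = 75.72%

Space savings = 1 - 21613/89024 = 75.72%


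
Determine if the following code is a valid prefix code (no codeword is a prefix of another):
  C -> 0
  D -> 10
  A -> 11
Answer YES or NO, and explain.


Checking each pair (does one codeword prefix another?):
  C='0' vs D='10': no prefix
  C='0' vs A='11': no prefix
  D='10' vs C='0': no prefix
  D='10' vs A='11': no prefix
  A='11' vs C='0': no prefix
  A='11' vs D='10': no prefix
No violation found over all pairs.

YES -- this is a valid prefix code. No codeword is a prefix of any other codeword.


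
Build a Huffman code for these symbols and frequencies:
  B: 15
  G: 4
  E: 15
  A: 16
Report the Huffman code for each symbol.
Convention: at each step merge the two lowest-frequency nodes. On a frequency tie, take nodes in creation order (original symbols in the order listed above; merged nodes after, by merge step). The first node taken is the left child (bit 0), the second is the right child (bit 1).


Huffman tree construction:
Step 1: Merge G(4) + B(15) = 19
Step 2: Merge E(15) + A(16) = 31
Step 3: Merge (G+B)(19) + (E+A)(31) = 50
Read each symbol's code off the tree from the root (left child = 0, right child = 1).

Codes:
  B: 01 (length 2)
  G: 00 (length 2)
  E: 10 (length 2)
  A: 11 (length 2)
Average code length: 100/50 = 2.0000 bits/symbol


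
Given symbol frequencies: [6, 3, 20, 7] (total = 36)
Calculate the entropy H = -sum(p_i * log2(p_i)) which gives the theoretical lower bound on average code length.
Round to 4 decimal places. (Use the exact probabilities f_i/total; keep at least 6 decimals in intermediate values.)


Per-symbol terms -p_i * log2(p_i) with p_i = f_i/36:
  p = 6/36 = 0.166667: log2(p) = -2.584963, -p*log2(p) = 0.430827
  p = 3/36 = 0.083333: log2(p) = -3.584963, -p*log2(p) = 0.298747
  p = 20/36 = 0.555556: log2(p) = -0.847997, -p*log2(p) = 0.471109
  p = 7/36 = 0.194444: log2(p) = -2.362570, -p*log2(p) = 0.459389
H = 0.430827 + 0.298747 + 0.471109 + 0.459389 = 1.660072

H = 1.6601 bits/symbol


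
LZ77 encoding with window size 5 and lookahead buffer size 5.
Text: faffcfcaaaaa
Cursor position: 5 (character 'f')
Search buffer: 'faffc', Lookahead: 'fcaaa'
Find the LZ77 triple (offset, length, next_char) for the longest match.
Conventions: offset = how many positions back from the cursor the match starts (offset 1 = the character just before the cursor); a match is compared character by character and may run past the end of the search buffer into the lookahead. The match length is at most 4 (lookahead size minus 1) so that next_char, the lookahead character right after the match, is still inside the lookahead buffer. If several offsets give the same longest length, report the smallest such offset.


Try each offset into the search buffer:
  offset=1 (pos 4, char 'c'): match length 0
  offset=2 (pos 3, char 'f'): match length 2
  offset=3 (pos 2, char 'f'): match length 1
  offset=4 (pos 1, char 'a'): match length 0
  offset=5 (pos 0, char 'f'): match length 1
Longest match has length 2 at offset 2.
next_char = character at position 5 + 2 = 7 -> 'a'

Best match: offset=2, length=2 (matching 'fc' starting at position 3)
LZ77 triple: (2, 2, 'a')


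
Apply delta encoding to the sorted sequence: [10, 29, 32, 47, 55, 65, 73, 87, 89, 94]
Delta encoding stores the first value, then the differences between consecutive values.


First value: 10
Deltas:
  29 - 10 = 19
  32 - 29 = 3
  47 - 32 = 15
  55 - 47 = 8
  65 - 55 = 10
  73 - 65 = 8
  87 - 73 = 14
  89 - 87 = 2
  94 - 89 = 5


Delta encoded: [10, 19, 3, 15, 8, 10, 8, 14, 2, 5]


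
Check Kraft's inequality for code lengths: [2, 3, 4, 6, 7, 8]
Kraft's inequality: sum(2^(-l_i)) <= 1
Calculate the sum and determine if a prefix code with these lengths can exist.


Sum = 2^(-2) + 2^(-3) + 2^(-4) + 2^(-6) + 2^(-7) + 2^(-8)
    = 0.25 + 0.125 + 0.0625 + 0.015625 + 0.0078125 + 0.00390625
    = 119/256 = 0.46484375
Since 0.46484375 <= 1, Kraft's inequality IS satisfied.
A prefix code with these lengths CAN exist.

Kraft sum = 0.46484375. Satisfied.


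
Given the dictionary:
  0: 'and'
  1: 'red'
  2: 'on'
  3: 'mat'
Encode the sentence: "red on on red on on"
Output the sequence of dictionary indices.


Look up each word in the dictionary:
  'red' -> 1
  'on' -> 2
  'on' -> 2
  'red' -> 1
  'on' -> 2
  'on' -> 2

Encoded: [1, 2, 2, 1, 2, 2]


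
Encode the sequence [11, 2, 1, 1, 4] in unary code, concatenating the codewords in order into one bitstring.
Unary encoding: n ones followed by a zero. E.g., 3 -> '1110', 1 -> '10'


Encode each number as n ones followed by a terminating 0:
  11 -> 111111111110 (12 bits)
  2 -> 110 (3 bits)
  1 -> 10 (2 bits)
  1 -> 10 (2 bits)
  4 -> 11110 (5 bits)
Total length = 12 + 3 + 2 + 2 + 5 = 24 bits.

Unary([11, 2, 1, 1, 4]) = 111111111110110101011110 (24 bits)


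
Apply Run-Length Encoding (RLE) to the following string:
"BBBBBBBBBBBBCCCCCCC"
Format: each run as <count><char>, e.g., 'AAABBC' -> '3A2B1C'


Scanning runs left to right:
  i=0: run of 'B' x 12 -> '12B'
  i=12: run of 'C' x 7 -> '7C'

RLE = 12B7C


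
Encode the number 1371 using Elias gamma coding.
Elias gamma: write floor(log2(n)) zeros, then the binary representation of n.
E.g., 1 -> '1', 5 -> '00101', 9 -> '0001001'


num_bits = floor(log2(1371)) + 1 = 11
leading_zeros = num_bits - 1 = 10
binary(1371) = 10101011011

Elias gamma(1371) = '0000000000' + '10101011011' = 000000000010101011011 (21 bits)


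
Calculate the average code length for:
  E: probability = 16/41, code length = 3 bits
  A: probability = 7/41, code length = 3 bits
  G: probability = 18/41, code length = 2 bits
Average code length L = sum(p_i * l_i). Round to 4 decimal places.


Weighted contributions p_i * l_i:
  E: (16/41) * 3 = 48/41
  A: (7/41) * 3 = 21/41
  G: (18/41) * 2 = 36/41
Sum = (48 + 21 + 36)/41 = 105/41

L = 105/41 = 2.5610 bits/symbol


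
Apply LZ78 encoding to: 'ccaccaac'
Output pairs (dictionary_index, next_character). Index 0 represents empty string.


LZ78 encoding steps:
Dictionary: {0: ''}
Step 1: w='' (idx 0), next='c' -> output (0, 'c'), add 'c' as idx 1
Step 2: w='c' (idx 1), next='a' -> output (1, 'a'), add 'ca' as idx 2
Step 3: w='c' (idx 1), next='c' -> output (1, 'c'), add 'cc' as idx 3
Step 4: w='' (idx 0), next='a' -> output (0, 'a'), add 'a' as idx 4
Step 5: w='a' (idx 4), next='c' -> output (4, 'c'), add 'ac' as idx 5


Encoded: [(0, 'c'), (1, 'a'), (1, 'c'), (0, 'a'), (4, 'c')]


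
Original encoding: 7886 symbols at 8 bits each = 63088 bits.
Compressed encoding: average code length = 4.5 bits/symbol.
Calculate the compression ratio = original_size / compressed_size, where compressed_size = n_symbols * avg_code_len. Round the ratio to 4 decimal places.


original_size = n_symbols * orig_bits = 7886 * 8 = 63088 bits
compressed_size = n_symbols * avg_code_len = 7886 * 4.5 = 35487.0 bits
ratio = original_size / compressed_size = 63088 / 35487.0 = 1.7778

Compression ratio = 1.7778


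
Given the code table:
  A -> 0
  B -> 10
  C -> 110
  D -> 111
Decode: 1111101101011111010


Decoding:
111 -> D
110 -> C
110 -> C
10 -> B
111 -> D
110 -> C
10 -> B


Result: DCCBDCB


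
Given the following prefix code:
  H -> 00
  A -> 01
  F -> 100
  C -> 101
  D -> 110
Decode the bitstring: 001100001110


Decoding step by step:
Bits 00 -> H
Bits 110 -> D
Bits 00 -> H
Bits 01 -> A
Bits 110 -> D


Decoded message: HDHAD


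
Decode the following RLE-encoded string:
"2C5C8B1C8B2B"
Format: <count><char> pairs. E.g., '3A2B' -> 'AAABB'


Expanding each <count><char> pair:
  2C -> 'CC'
  5C -> 'CCCCC'
  8B -> 'BBBBBBBB'
  1C -> 'C'
  8B -> 'BBBBBBBB'
  2B -> 'BB'

Decoded = CCCCCCCBBBBBBBBCBBBBBBBBBB


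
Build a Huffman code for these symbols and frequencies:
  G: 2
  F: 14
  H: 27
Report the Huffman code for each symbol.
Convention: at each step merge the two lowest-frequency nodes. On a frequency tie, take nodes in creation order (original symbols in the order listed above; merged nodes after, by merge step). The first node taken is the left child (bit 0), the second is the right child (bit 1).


Huffman tree construction:
Step 1: Merge G(2) + F(14) = 16
Step 2: Merge (G+F)(16) + H(27) = 43
Read each symbol's code off the tree from the root (left child = 0, right child = 1).

Codes:
  G: 00 (length 2)
  F: 01 (length 2)
  H: 1 (length 1)
Average code length: 59/43 = 1.3721 bits/symbol


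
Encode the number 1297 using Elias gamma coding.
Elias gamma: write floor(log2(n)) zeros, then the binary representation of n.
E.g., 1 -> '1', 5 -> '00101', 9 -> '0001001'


num_bits = floor(log2(1297)) + 1 = 11
leading_zeros = num_bits - 1 = 10
binary(1297) = 10100010001

Elias gamma(1297) = '0000000000' + '10100010001' = 000000000010100010001 (21 bits)


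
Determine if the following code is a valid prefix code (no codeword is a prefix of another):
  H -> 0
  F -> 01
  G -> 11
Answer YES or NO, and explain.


Checking each pair (does one codeword prefix another?):
  H='0' vs F='01': prefix -- VIOLATION

NO -- this is NOT a valid prefix code. H (0) is a prefix of F (01).


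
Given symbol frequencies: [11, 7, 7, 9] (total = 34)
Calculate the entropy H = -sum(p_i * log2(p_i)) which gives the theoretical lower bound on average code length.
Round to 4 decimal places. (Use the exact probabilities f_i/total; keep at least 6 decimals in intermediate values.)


Per-symbol terms -p_i * log2(p_i) with p_i = f_i/34:
  p = 11/34 = 0.323529: log2(p) = -1.628031, -p*log2(p) = 0.526716
  p = 7/34 = 0.205882: log2(p) = -2.280108, -p*log2(p) = 0.469434
  p = 7/34 = 0.205882: log2(p) = -2.280108, -p*log2(p) = 0.469434
  p = 9/34 = 0.264706: log2(p) = -1.917538, -p*log2(p) = 0.507584
H = 0.526716 + 0.469434 + 0.469434 + 0.507584 = 1.973168

H = 1.9732 bits/symbol


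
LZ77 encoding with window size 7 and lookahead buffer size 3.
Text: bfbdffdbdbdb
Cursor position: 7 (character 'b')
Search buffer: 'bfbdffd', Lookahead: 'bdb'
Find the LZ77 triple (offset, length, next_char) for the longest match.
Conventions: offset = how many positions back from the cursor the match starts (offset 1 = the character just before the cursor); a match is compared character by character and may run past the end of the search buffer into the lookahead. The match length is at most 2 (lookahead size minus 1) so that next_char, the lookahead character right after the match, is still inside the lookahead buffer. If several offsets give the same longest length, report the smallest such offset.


Try each offset into the search buffer:
  offset=1 (pos 6, char 'd'): match length 0
  offset=2 (pos 5, char 'f'): match length 0
  offset=3 (pos 4, char 'f'): match length 0
  offset=4 (pos 3, char 'd'): match length 0
  offset=5 (pos 2, char 'b'): match length 2
  offset=6 (pos 1, char 'f'): match length 0
  offset=7 (pos 0, char 'b'): match length 1
Longest match has length 2 at offset 5.
next_char = character at position 7 + 2 = 9 -> 'b'

Best match: offset=5, length=2 (matching 'bd' starting at position 2)
LZ77 triple: (5, 2, 'b')


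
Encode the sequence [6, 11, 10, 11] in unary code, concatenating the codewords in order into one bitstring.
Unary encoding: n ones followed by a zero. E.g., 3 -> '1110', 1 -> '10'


Encode each number as n ones followed by a terminating 0:
  6 -> 1111110 (7 bits)
  11 -> 111111111110 (12 bits)
  10 -> 11111111110 (11 bits)
  11 -> 111111111110 (12 bits)
Total length = 7 + 12 + 11 + 12 = 42 bits.

Unary([6, 11, 10, 11]) = 111111011111111111011111111110111111111110 (42 bits)


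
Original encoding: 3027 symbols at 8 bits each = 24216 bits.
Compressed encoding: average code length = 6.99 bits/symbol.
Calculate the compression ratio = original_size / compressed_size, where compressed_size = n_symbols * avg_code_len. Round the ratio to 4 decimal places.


original_size = n_symbols * orig_bits = 3027 * 8 = 24216 bits
compressed_size = n_symbols * avg_code_len = 3027 * 6.99 = 21158.73 bits
ratio = original_size / compressed_size = 24216 / 21158.73 = 1.1445

Compression ratio = 1.1445


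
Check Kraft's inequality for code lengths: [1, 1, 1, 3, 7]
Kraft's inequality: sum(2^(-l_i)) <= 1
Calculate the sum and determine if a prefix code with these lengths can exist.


Sum = 2^(-1) + 2^(-1) + 2^(-1) + 2^(-3) + 2^(-7)
    = 0.5 + 0.5 + 0.5 + 0.125 + 0.0078125
    = 209/128 = 1.6328125
Since 1.6328125 > 1, Kraft's inequality is NOT satisfied.
A prefix code with these lengths CANNOT exist.

Kraft sum = 1.6328125. Not satisfied.


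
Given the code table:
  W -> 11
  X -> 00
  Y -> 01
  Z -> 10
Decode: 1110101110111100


Decoding:
11 -> W
10 -> Z
10 -> Z
11 -> W
10 -> Z
11 -> W
11 -> W
00 -> X


Result: WZZWZWWX


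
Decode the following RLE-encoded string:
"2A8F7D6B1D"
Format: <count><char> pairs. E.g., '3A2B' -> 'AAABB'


Expanding each <count><char> pair:
  2A -> 'AA'
  8F -> 'FFFFFFFF'
  7D -> 'DDDDDDD'
  6B -> 'BBBBBB'
  1D -> 'D'

Decoded = AAFFFFFFFFDDDDDDDBBBBBBD


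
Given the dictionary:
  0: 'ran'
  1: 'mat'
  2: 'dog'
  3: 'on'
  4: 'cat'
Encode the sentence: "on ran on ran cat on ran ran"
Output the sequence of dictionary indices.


Look up each word in the dictionary:
  'on' -> 3
  'ran' -> 0
  'on' -> 3
  'ran' -> 0
  'cat' -> 4
  'on' -> 3
  'ran' -> 0
  'ran' -> 0

Encoded: [3, 0, 3, 0, 4, 3, 0, 0]


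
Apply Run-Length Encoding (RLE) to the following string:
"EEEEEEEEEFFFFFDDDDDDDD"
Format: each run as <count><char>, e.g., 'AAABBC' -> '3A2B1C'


Scanning runs left to right:
  i=0: run of 'E' x 9 -> '9E'
  i=9: run of 'F' x 5 -> '5F'
  i=14: run of 'D' x 8 -> '8D'

RLE = 9E5F8D


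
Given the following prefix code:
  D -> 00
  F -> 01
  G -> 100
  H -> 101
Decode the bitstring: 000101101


Decoding step by step:
Bits 00 -> D
Bits 01 -> F
Bits 01 -> F
Bits 101 -> H


Decoded message: DFFH


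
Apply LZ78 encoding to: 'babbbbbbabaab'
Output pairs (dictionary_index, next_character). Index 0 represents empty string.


LZ78 encoding steps:
Dictionary: {0: ''}
Step 1: w='' (idx 0), next='b' -> output (0, 'b'), add 'b' as idx 1
Step 2: w='' (idx 0), next='a' -> output (0, 'a'), add 'a' as idx 2
Step 3: w='b' (idx 1), next='b' -> output (1, 'b'), add 'bb' as idx 3
Step 4: w='bb' (idx 3), next='b' -> output (3, 'b'), add 'bbb' as idx 4
Step 5: w='b' (idx 1), next='a' -> output (1, 'a'), add 'ba' as idx 5
Step 6: w='ba' (idx 5), next='a' -> output (5, 'a'), add 'baa' as idx 6
Step 7: w='b' (idx 1), end of input -> output (1, '')


Encoded: [(0, 'b'), (0, 'a'), (1, 'b'), (3, 'b'), (1, 'a'), (5, 'a'), (1, '')]


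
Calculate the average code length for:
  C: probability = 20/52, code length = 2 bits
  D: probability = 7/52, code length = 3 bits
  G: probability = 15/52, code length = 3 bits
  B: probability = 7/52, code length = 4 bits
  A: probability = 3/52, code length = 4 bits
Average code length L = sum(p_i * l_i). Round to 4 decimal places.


Weighted contributions p_i * l_i:
  C: (20/52) * 2 = 40/52
  D: (7/52) * 3 = 21/52
  G: (15/52) * 3 = 45/52
  B: (7/52) * 4 = 28/52
  A: (3/52) * 4 = 12/52
Sum = (40 + 21 + 45 + 28 + 12)/52 = 146/52

L = 146/52 = 2.8077 bits/symbol


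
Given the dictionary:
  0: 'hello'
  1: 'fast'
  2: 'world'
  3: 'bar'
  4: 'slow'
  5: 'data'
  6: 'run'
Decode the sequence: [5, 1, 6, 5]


Look up each index in the dictionary:
  5 -> 'data'
  1 -> 'fast'
  6 -> 'run'
  5 -> 'data'

Decoded: "data fast run data"


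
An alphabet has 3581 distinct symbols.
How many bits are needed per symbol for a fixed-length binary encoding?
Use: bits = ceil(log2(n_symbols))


log2(3581) = 11.8061
Bracket: 2^11 = 2048 < 3581 <= 2^12 = 4096
So ceil(log2(3581)) = 12

bits = ceil(log2(3581)) = ceil(11.8061) = 12 bits


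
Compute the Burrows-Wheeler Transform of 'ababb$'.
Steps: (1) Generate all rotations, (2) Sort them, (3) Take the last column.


Rotations (sorted):
  0: $ababb -> last char: b
  1: ababb$ -> last char: $
  2: abb$ab -> last char: b
  3: b$abab -> last char: b
  4: babb$a -> last char: a
  5: bb$aba -> last char: a


BWT = b$bbaa


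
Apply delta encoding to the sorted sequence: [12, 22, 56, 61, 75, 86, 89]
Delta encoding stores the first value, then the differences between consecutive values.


First value: 12
Deltas:
  22 - 12 = 10
  56 - 22 = 34
  61 - 56 = 5
  75 - 61 = 14
  86 - 75 = 11
  89 - 86 = 3


Delta encoded: [12, 10, 34, 5, 14, 11, 3]


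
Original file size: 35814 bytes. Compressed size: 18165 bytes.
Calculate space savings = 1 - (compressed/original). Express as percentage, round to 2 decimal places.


ratio = compressed/original = 18165/35814 = 0.507204
savings = 1 - ratio = 1 - 0.507204 = 0.492796
as a percentage: 0.492796 * 100 = 49.28%

Space savings = 1 - 18165/35814 = 49.28%


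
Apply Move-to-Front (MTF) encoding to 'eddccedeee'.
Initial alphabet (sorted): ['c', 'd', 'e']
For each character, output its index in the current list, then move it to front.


MTF encoding:
'e': index 2 in ['c', 'd', 'e'] -> ['e', 'c', 'd']
'd': index 2 in ['e', 'c', 'd'] -> ['d', 'e', 'c']
'd': index 0 in ['d', 'e', 'c'] -> ['d', 'e', 'c']
'c': index 2 in ['d', 'e', 'c'] -> ['c', 'd', 'e']
'c': index 0 in ['c', 'd', 'e'] -> ['c', 'd', 'e']
'e': index 2 in ['c', 'd', 'e'] -> ['e', 'c', 'd']
'd': index 2 in ['e', 'c', 'd'] -> ['d', 'e', 'c']
'e': index 1 in ['d', 'e', 'c'] -> ['e', 'd', 'c']
'e': index 0 in ['e', 'd', 'c'] -> ['e', 'd', 'c']
'e': index 0 in ['e', 'd', 'c'] -> ['e', 'd', 'c']


Output: [2, 2, 0, 2, 0, 2, 2, 1, 0, 0]


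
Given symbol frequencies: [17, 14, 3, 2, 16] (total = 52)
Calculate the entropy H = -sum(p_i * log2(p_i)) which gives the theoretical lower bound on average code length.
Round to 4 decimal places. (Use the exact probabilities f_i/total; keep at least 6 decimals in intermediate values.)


Per-symbol terms -p_i * log2(p_i) with p_i = f_i/52:
  p = 17/52 = 0.326923: log2(p) = -1.612977, -p*log2(p) = 0.527319
  p = 14/52 = 0.269231: log2(p) = -1.893085, -p*log2(p) = 0.509677
  p = 3/52 = 0.057692: log2(p) = -4.115477, -p*log2(p) = 0.237431
  p = 2/52 = 0.038462: log2(p) = -4.700440, -p*log2(p) = 0.180786
  p = 16/52 = 0.307692: log2(p) = -1.700440, -p*log2(p) = 0.523212
H = 0.527319 + 0.509677 + 0.237431 + 0.180786 + 0.523212 = 1.978425

H = 1.9784 bits/symbol


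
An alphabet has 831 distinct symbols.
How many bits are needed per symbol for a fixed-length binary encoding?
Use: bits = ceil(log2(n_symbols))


log2(831) = 9.6987
Bracket: 2^9 = 512 < 831 <= 2^10 = 1024
So ceil(log2(831)) = 10

bits = ceil(log2(831)) = ceil(9.6987) = 10 bits


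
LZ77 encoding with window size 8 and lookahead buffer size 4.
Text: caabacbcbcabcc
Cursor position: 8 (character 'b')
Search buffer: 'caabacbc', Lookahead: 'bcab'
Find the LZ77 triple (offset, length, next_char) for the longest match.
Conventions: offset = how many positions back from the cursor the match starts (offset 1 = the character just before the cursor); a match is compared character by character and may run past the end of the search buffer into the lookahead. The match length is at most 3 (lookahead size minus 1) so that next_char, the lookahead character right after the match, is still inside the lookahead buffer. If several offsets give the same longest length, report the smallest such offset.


Try each offset into the search buffer:
  offset=1 (pos 7, char 'c'): match length 0
  offset=2 (pos 6, char 'b'): match length 2
  offset=3 (pos 5, char 'c'): match length 0
  offset=4 (pos 4, char 'a'): match length 0
  offset=5 (pos 3, char 'b'): match length 1
  offset=6 (pos 2, char 'a'): match length 0
  offset=7 (pos 1, char 'a'): match length 0
  offset=8 (pos 0, char 'c'): match length 0
Longest match has length 2 at offset 2.
next_char = character at position 8 + 2 = 10 -> 'a'

Best match: offset=2, length=2 (matching 'bc' starting at position 6)
LZ77 triple: (2, 2, 'a')


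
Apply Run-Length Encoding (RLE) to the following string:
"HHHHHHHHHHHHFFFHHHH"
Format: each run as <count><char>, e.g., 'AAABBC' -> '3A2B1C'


Scanning runs left to right:
  i=0: run of 'H' x 12 -> '12H'
  i=12: run of 'F' x 3 -> '3F'
  i=15: run of 'H' x 4 -> '4H'

RLE = 12H3F4H


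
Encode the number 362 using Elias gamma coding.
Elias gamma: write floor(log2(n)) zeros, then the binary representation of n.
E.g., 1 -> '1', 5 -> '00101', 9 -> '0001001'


num_bits = floor(log2(362)) + 1 = 9
leading_zeros = num_bits - 1 = 8
binary(362) = 101101010

Elias gamma(362) = '00000000' + '101101010' = 00000000101101010 (17 bits)


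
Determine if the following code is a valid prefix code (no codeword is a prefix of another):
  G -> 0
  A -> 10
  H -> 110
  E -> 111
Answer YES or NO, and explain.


Checking each pair (does one codeword prefix another?):
  G='0' vs A='10': no prefix
  G='0' vs H='110': no prefix
  G='0' vs E='111': no prefix
  A='10' vs G='0': no prefix
  A='10' vs H='110': no prefix
  A='10' vs E='111': no prefix
  H='110' vs G='0': no prefix
  H='110' vs A='10': no prefix
  H='110' vs E='111': no prefix
  E='111' vs G='0': no prefix
  E='111' vs A='10': no prefix
  E='111' vs H='110': no prefix
No violation found over all pairs.

YES -- this is a valid prefix code. No codeword is a prefix of any other codeword.


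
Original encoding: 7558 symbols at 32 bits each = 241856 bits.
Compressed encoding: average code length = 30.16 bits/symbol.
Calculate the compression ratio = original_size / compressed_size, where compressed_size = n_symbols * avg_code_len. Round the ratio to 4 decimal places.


original_size = n_symbols * orig_bits = 7558 * 32 = 241856 bits
compressed_size = n_symbols * avg_code_len = 7558 * 30.16 = 227949.28 bits
ratio = original_size / compressed_size = 241856 / 227949.28 = 1.061

Compression ratio = 1.061


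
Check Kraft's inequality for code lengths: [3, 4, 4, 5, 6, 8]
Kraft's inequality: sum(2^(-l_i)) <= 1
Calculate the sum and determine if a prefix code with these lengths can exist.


Sum = 2^(-3) + 2^(-4) + 2^(-4) + 2^(-5) + 2^(-6) + 2^(-8)
    = 0.125 + 0.0625 + 0.0625 + 0.03125 + 0.015625 + 0.00390625
    = 77/256 = 0.30078125
Since 0.30078125 <= 1, Kraft's inequality IS satisfied.
A prefix code with these lengths CAN exist.

Kraft sum = 0.30078125. Satisfied.


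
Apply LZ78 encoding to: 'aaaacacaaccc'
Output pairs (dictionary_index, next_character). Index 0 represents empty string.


LZ78 encoding steps:
Dictionary: {0: ''}
Step 1: w='' (idx 0), next='a' -> output (0, 'a'), add 'a' as idx 1
Step 2: w='a' (idx 1), next='a' -> output (1, 'a'), add 'aa' as idx 2
Step 3: w='a' (idx 1), next='c' -> output (1, 'c'), add 'ac' as idx 3
Step 4: w='ac' (idx 3), next='a' -> output (3, 'a'), add 'aca' as idx 4
Step 5: w='ac' (idx 3), next='c' -> output (3, 'c'), add 'acc' as idx 5
Step 6: w='' (idx 0), next='c' -> output (0, 'c'), add 'c' as idx 6


Encoded: [(0, 'a'), (1, 'a'), (1, 'c'), (3, 'a'), (3, 'c'), (0, 'c')]


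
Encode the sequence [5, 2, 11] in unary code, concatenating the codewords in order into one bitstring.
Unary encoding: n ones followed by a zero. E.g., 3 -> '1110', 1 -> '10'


Encode each number as n ones followed by a terminating 0:
  5 -> 111110 (6 bits)
  2 -> 110 (3 bits)
  11 -> 111111111110 (12 bits)
Total length = 6 + 3 + 12 = 21 bits.

Unary([5, 2, 11]) = 111110110111111111110 (21 bits)


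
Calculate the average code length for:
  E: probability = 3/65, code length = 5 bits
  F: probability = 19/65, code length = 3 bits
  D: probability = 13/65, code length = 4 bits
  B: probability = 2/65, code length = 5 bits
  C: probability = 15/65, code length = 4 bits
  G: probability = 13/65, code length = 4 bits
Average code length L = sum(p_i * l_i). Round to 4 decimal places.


Weighted contributions p_i * l_i:
  E: (3/65) * 5 = 15/65
  F: (19/65) * 3 = 57/65
  D: (13/65) * 4 = 52/65
  B: (2/65) * 5 = 10/65
  C: (15/65) * 4 = 60/65
  G: (13/65) * 4 = 52/65
Sum = (15 + 57 + 52 + 10 + 60 + 52)/65 = 246/65

L = 246/65 = 3.7846 bits/symbol


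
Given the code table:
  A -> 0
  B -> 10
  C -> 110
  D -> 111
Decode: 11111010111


Decoding:
111 -> D
110 -> C
10 -> B
111 -> D


Result: DCBD


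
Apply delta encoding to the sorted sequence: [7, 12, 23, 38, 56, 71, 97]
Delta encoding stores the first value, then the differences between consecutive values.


First value: 7
Deltas:
  12 - 7 = 5
  23 - 12 = 11
  38 - 23 = 15
  56 - 38 = 18
  71 - 56 = 15
  97 - 71 = 26


Delta encoded: [7, 5, 11, 15, 18, 15, 26]


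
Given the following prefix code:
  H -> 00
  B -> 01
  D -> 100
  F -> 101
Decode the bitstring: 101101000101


Decoding step by step:
Bits 101 -> F
Bits 101 -> F
Bits 00 -> H
Bits 01 -> B
Bits 01 -> B


Decoded message: FFHBB


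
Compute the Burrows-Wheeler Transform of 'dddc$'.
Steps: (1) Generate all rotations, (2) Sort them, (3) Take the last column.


Rotations (sorted):
  0: $dddc -> last char: c
  1: c$ddd -> last char: d
  2: dc$dd -> last char: d
  3: ddc$d -> last char: d
  4: dddc$ -> last char: $


BWT = cddd$


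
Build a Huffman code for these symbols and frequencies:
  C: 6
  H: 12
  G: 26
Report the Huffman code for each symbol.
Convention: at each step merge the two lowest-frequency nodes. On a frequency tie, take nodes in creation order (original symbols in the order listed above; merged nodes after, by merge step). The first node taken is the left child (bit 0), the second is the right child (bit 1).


Huffman tree construction:
Step 1: Merge C(6) + H(12) = 18
Step 2: Merge (C+H)(18) + G(26) = 44
Read each symbol's code off the tree from the root (left child = 0, right child = 1).

Codes:
  C: 00 (length 2)
  H: 01 (length 2)
  G: 1 (length 1)
Average code length: 62/44 = 1.4091 bits/symbol


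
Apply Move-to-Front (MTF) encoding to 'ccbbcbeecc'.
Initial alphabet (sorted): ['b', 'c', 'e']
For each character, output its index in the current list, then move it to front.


MTF encoding:
'c': index 1 in ['b', 'c', 'e'] -> ['c', 'b', 'e']
'c': index 0 in ['c', 'b', 'e'] -> ['c', 'b', 'e']
'b': index 1 in ['c', 'b', 'e'] -> ['b', 'c', 'e']
'b': index 0 in ['b', 'c', 'e'] -> ['b', 'c', 'e']
'c': index 1 in ['b', 'c', 'e'] -> ['c', 'b', 'e']
'b': index 1 in ['c', 'b', 'e'] -> ['b', 'c', 'e']
'e': index 2 in ['b', 'c', 'e'] -> ['e', 'b', 'c']
'e': index 0 in ['e', 'b', 'c'] -> ['e', 'b', 'c']
'c': index 2 in ['e', 'b', 'c'] -> ['c', 'e', 'b']
'c': index 0 in ['c', 'e', 'b'] -> ['c', 'e', 'b']


Output: [1, 0, 1, 0, 1, 1, 2, 0, 2, 0]


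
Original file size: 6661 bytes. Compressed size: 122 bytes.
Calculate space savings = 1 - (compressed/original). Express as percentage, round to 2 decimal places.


ratio = compressed/original = 122/6661 = 0.018316
savings = 1 - ratio = 1 - 0.018316 = 0.981684
as a percentage: 0.981684 * 100 = 98.17%

Space savings = 1 - 122/6661 = 98.17%


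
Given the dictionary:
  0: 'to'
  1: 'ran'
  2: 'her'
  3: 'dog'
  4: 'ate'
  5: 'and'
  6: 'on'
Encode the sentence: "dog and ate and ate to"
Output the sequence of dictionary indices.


Look up each word in the dictionary:
  'dog' -> 3
  'and' -> 5
  'ate' -> 4
  'and' -> 5
  'ate' -> 4
  'to' -> 0

Encoded: [3, 5, 4, 5, 4, 0]


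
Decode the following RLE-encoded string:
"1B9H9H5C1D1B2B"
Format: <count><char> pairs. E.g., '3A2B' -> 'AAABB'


Expanding each <count><char> pair:
  1B -> 'B'
  9H -> 'HHHHHHHHH'
  9H -> 'HHHHHHHHH'
  5C -> 'CCCCC'
  1D -> 'D'
  1B -> 'B'
  2B -> 'BB'

Decoded = BHHHHHHHHHHHHHHHHHHCCCCCDBBB


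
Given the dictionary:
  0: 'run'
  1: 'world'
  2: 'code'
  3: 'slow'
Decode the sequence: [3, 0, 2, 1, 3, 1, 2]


Look up each index in the dictionary:
  3 -> 'slow'
  0 -> 'run'
  2 -> 'code'
  1 -> 'world'
  3 -> 'slow'
  1 -> 'world'
  2 -> 'code'

Decoded: "slow run code world slow world code"


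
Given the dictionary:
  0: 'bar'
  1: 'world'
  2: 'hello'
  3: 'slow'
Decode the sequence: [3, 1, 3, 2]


Look up each index in the dictionary:
  3 -> 'slow'
  1 -> 'world'
  3 -> 'slow'
  2 -> 'hello'

Decoded: "slow world slow hello"


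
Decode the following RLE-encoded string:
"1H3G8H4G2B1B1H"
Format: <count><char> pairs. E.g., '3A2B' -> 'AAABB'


Expanding each <count><char> pair:
  1H -> 'H'
  3G -> 'GGG'
  8H -> 'HHHHHHHH'
  4G -> 'GGGG'
  2B -> 'BB'
  1B -> 'B'
  1H -> 'H'

Decoded = HGGGHHHHHHHHGGGGBBBH


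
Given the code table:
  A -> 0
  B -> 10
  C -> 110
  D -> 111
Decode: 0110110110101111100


Decoding:
0 -> A
110 -> C
110 -> C
110 -> C
10 -> B
111 -> D
110 -> C
0 -> A


Result: ACCCBDCA


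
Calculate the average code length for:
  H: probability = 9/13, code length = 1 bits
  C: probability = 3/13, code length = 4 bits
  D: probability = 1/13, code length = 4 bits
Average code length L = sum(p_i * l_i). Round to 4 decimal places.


Weighted contributions p_i * l_i:
  H: (9/13) * 1 = 9/13
  C: (3/13) * 4 = 12/13
  D: (1/13) * 4 = 4/13
Sum = (9 + 12 + 4)/13 = 25/13

L = 25/13 = 1.9231 bits/symbol


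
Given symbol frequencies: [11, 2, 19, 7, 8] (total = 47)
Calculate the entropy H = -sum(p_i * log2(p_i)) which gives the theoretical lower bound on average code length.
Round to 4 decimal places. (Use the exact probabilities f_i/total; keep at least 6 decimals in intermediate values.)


Per-symbol terms -p_i * log2(p_i) with p_i = f_i/47:
  p = 11/47 = 0.234043: log2(p) = -2.095157, -p*log2(p) = 0.490356
  p = 2/47 = 0.042553: log2(p) = -4.554589, -p*log2(p) = 0.193812
  p = 19/47 = 0.404255: log2(p) = -1.306661, -p*log2(p) = 0.528225
  p = 7/47 = 0.148936: log2(p) = -2.747234, -p*log2(p) = 0.409163
  p = 8/47 = 0.170213: log2(p) = -2.554589, -p*log2(p) = 0.434824
H = 0.490356 + 0.193812 + 0.528225 + 0.409163 + 0.434824 = 2.056380

H = 2.0564 bits/symbol


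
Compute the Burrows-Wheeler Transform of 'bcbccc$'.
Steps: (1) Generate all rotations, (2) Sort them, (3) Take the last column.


Rotations (sorted):
  0: $bcbccc -> last char: c
  1: bcbccc$ -> last char: $
  2: bccc$bc -> last char: c
  3: c$bcbcc -> last char: c
  4: cbccc$b -> last char: b
  5: cc$bcbc -> last char: c
  6: ccc$bcb -> last char: b


BWT = c$ccbcb


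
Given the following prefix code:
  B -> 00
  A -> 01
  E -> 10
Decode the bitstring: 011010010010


Decoding step by step:
Bits 01 -> A
Bits 10 -> E
Bits 10 -> E
Bits 01 -> A
Bits 00 -> B
Bits 10 -> E


Decoded message: AEEABE


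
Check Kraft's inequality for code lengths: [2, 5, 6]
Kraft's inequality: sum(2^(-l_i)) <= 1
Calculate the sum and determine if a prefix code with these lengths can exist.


Sum = 2^(-2) + 2^(-5) + 2^(-6)
    = 0.25 + 0.03125 + 0.015625
    = 19/64 = 0.296875
Since 0.296875 <= 1, Kraft's inequality IS satisfied.
A prefix code with these lengths CAN exist.

Kraft sum = 0.296875. Satisfied.


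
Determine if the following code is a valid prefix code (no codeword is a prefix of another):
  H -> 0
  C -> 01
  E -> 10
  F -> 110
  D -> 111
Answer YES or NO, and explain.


Checking each pair (does one codeword prefix another?):
  H='0' vs C='01': prefix -- VIOLATION

NO -- this is NOT a valid prefix code. H (0) is a prefix of C (01).


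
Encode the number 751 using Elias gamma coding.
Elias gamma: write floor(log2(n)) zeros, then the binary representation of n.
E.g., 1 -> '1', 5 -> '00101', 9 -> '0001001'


num_bits = floor(log2(751)) + 1 = 10
leading_zeros = num_bits - 1 = 9
binary(751) = 1011101111

Elias gamma(751) = '000000000' + '1011101111' = 0000000001011101111 (19 bits)


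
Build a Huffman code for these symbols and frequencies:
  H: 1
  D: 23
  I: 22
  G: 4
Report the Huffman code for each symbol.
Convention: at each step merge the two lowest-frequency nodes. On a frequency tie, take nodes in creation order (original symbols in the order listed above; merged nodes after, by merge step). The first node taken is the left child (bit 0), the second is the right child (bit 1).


Huffman tree construction:
Step 1: Merge H(1) + G(4) = 5
Step 2: Merge (H+G)(5) + I(22) = 27
Step 3: Merge D(23) + ((H+G)+I)(27) = 50
Read each symbol's code off the tree from the root (left child = 0, right child = 1).

Codes:
  H: 100 (length 3)
  D: 0 (length 1)
  I: 11 (length 2)
  G: 101 (length 3)
Average code length: 82/50 = 1.6400 bits/symbol


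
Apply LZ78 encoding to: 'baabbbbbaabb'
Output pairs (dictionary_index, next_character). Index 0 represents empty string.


LZ78 encoding steps:
Dictionary: {0: ''}
Step 1: w='' (idx 0), next='b' -> output (0, 'b'), add 'b' as idx 1
Step 2: w='' (idx 0), next='a' -> output (0, 'a'), add 'a' as idx 2
Step 3: w='a' (idx 2), next='b' -> output (2, 'b'), add 'ab' as idx 3
Step 4: w='b' (idx 1), next='b' -> output (1, 'b'), add 'bb' as idx 4
Step 5: w='bb' (idx 4), next='a' -> output (4, 'a'), add 'bba' as idx 5
Step 6: w='ab' (idx 3), next='b' -> output (3, 'b'), add 'abb' as idx 6


Encoded: [(0, 'b'), (0, 'a'), (2, 'b'), (1, 'b'), (4, 'a'), (3, 'b')]


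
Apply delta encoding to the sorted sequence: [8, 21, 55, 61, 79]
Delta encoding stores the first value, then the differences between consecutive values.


First value: 8
Deltas:
  21 - 8 = 13
  55 - 21 = 34
  61 - 55 = 6
  79 - 61 = 18


Delta encoded: [8, 13, 34, 6, 18]


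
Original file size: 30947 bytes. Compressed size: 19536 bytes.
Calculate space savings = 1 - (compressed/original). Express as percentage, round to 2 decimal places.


ratio = compressed/original = 19536/30947 = 0.631273
savings = 1 - ratio = 1 - 0.631273 = 0.368727
as a percentage: 0.368727 * 100 = 36.87%

Space savings = 1 - 19536/30947 = 36.87%


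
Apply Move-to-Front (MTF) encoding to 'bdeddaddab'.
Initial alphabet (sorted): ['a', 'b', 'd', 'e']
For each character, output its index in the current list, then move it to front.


MTF encoding:
'b': index 1 in ['a', 'b', 'd', 'e'] -> ['b', 'a', 'd', 'e']
'd': index 2 in ['b', 'a', 'd', 'e'] -> ['d', 'b', 'a', 'e']
'e': index 3 in ['d', 'b', 'a', 'e'] -> ['e', 'd', 'b', 'a']
'd': index 1 in ['e', 'd', 'b', 'a'] -> ['d', 'e', 'b', 'a']
'd': index 0 in ['d', 'e', 'b', 'a'] -> ['d', 'e', 'b', 'a']
'a': index 3 in ['d', 'e', 'b', 'a'] -> ['a', 'd', 'e', 'b']
'd': index 1 in ['a', 'd', 'e', 'b'] -> ['d', 'a', 'e', 'b']
'd': index 0 in ['d', 'a', 'e', 'b'] -> ['d', 'a', 'e', 'b']
'a': index 1 in ['d', 'a', 'e', 'b'] -> ['a', 'd', 'e', 'b']
'b': index 3 in ['a', 'd', 'e', 'b'] -> ['b', 'a', 'd', 'e']


Output: [1, 2, 3, 1, 0, 3, 1, 0, 1, 3]


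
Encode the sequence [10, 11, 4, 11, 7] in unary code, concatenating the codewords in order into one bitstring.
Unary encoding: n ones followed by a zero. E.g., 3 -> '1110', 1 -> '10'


Encode each number as n ones followed by a terminating 0:
  10 -> 11111111110 (11 bits)
  11 -> 111111111110 (12 bits)
  4 -> 11110 (5 bits)
  11 -> 111111111110 (12 bits)
  7 -> 11111110 (8 bits)
Total length = 11 + 12 + 5 + 12 + 8 = 48 bits.

Unary([10, 11, 4, 11, 7]) = 111111111101111111111101111011111111111011111110 (48 bits)


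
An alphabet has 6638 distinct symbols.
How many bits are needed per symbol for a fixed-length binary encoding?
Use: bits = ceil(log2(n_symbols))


log2(6638) = 12.6965
Bracket: 2^12 = 4096 < 6638 <= 2^13 = 8192
So ceil(log2(6638)) = 13

bits = ceil(log2(6638)) = ceil(12.6965) = 13 bits


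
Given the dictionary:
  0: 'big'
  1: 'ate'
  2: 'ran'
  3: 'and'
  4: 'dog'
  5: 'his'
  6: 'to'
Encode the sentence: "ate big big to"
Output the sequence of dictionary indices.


Look up each word in the dictionary:
  'ate' -> 1
  'big' -> 0
  'big' -> 0
  'to' -> 6

Encoded: [1, 0, 0, 6]


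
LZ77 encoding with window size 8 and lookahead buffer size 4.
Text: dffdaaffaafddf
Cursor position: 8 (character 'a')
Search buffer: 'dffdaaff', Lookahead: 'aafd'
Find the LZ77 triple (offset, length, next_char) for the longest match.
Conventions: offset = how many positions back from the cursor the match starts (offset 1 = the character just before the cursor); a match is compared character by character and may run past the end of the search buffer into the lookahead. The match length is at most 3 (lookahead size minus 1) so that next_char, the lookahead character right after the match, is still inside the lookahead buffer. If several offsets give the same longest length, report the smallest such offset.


Try each offset into the search buffer:
  offset=1 (pos 7, char 'f'): match length 0
  offset=2 (pos 6, char 'f'): match length 0
  offset=3 (pos 5, char 'a'): match length 1
  offset=4 (pos 4, char 'a'): match length 3
  offset=5 (pos 3, char 'd'): match length 0
  offset=6 (pos 2, char 'f'): match length 0
  offset=7 (pos 1, char 'f'): match length 0
  offset=8 (pos 0, char 'd'): match length 0
Longest match has length 3 at offset 4.
next_char = character at position 8 + 3 = 11 -> 'd'

Best match: offset=4, length=3 (matching 'aaf' starting at position 4)
LZ77 triple: (4, 3, 'd')


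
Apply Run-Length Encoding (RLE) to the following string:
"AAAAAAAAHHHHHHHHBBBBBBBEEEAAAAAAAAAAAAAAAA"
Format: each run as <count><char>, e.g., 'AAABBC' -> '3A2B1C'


Scanning runs left to right:
  i=0: run of 'A' x 8 -> '8A'
  i=8: run of 'H' x 8 -> '8H'
  i=16: run of 'B' x 7 -> '7B'
  i=23: run of 'E' x 3 -> '3E'
  i=26: run of 'A' x 16 -> '16A'

RLE = 8A8H7B3E16A


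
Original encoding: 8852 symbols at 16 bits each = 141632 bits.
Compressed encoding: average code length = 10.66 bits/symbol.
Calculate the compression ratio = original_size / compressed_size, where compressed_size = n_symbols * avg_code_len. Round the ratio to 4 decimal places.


original_size = n_symbols * orig_bits = 8852 * 16 = 141632 bits
compressed_size = n_symbols * avg_code_len = 8852 * 10.66 = 94362.32 bits
ratio = original_size / compressed_size = 141632 / 94362.32 = 1.5009

Compression ratio = 1.5009


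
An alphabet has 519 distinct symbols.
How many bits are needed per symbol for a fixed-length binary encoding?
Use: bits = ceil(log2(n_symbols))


log2(519) = 9.0196
Bracket: 2^9 = 512 < 519 <= 2^10 = 1024
So ceil(log2(519)) = 10

bits = ceil(log2(519)) = ceil(9.0196) = 10 bits


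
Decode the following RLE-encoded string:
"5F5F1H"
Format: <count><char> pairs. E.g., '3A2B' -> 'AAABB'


Expanding each <count><char> pair:
  5F -> 'FFFFF'
  5F -> 'FFFFF'
  1H -> 'H'

Decoded = FFFFFFFFFFH


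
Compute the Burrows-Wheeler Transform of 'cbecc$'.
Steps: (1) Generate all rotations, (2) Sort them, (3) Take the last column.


Rotations (sorted):
  0: $cbecc -> last char: c
  1: becc$c -> last char: c
  2: c$cbec -> last char: c
  3: cbecc$ -> last char: $
  4: cc$cbe -> last char: e
  5: ecc$cb -> last char: b


BWT = ccc$eb
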